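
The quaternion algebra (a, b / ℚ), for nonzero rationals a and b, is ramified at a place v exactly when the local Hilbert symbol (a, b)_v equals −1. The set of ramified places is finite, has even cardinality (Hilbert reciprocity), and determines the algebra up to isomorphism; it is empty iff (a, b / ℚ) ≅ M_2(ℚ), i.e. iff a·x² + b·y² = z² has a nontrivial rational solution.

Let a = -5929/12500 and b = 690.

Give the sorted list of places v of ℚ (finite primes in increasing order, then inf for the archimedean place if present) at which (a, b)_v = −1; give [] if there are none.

[2, 5]

(a, b) ≡ (-5, 690) mod (ℚ^×)²; places V = {2, 3, 5, 7, 11, 23, ∞}.
(a,b)_5: α=-5, u≡4; β=1, v≡3 (mod 5); (4|5)=+1, (3|5)=-1; sign (−1)^0·+1^1·-1^-5 = -1.
(a,b)_2: α=-2, β=1; u≡3, v≡1 (mod 8); ε(u)ε(v)=1·0, αω(v)=-2·0, βω(u)=1·1; sum ≡ 1  ⇒  -1.
(a,b)_3: α=0, u≡1; β=1, v≡2 (mod 3); (1|3)=+1, (2|3)=-1; sign (−1)^0·+1^1·-1^0 = +1.
(a,b)_23: α=0, u≡13; β=1, v≡7 (mod 23); (13|23)=+1, (7|23)=-1; sign (−1)^0·+1^1·-1^0 = +1.
(a,b)_7: α=2, u≡1; β=0, v≡4 (mod 7); (1|7)=+1, (4|7)=+1; sign (−1)^0·+1^0·+1^2 = +1.
(a,b)_11: α=2, u≡7; β=0, v≡8 (mod 11); (7|11)=-1, (8|11)=-1; sign (−1)^0·-1^0·-1^2 = +1.
(a,b)_∞: sgn(-5)=−, sgn(690)=+, so +1.
|Ram(-5, 690)| = 2, even; anisotropic at {2, 5}.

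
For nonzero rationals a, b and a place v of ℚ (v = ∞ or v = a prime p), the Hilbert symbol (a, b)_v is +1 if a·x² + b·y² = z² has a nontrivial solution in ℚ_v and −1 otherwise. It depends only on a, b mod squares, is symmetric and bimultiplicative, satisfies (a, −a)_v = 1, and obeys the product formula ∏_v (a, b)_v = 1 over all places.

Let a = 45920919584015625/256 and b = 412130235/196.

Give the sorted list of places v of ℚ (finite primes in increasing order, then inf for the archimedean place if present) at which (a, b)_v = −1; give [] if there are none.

[3, 5, 17, 37]

Mod squares: a ≡ 57, b ≡ 9435. Check v ∈ {∞, 2, 3, 5, 7, 11, 17, 19, 37}.
v=3: a=3^1·(≡1), b=3^1·(≡1) mod 3; (1|3)=+1, (1|3)=+1; (−1)^{1·1·1}·(+1)^1·(+1)^1 = -1.
v=∞: 57 > 0 and 9435 > 0  ⇒  (a,b)_∞ = +1.
v=2: v_2(a)=-8, v_2(b)=-2; units ≡ 1, 3 (mod 8); ε·ε+αω+βω = 0·1+-8·1+-2·0 ≡ 0  ⇒  (a,b)_2 = +1.
v=7: a=7^0·(≡4), b=7^-2·(≡5) mod 7; (4|7)=+1, (5|7)=-1; (−1)^{0·-2·3}·(+1)^-2·(-1)^0 = +1.
v=11: a=11^0·(≡2), b=11^2·(≡8) mod 11; (2|11)=-1, (8|11)=-1; (−1)^{0·2·5}·(-1)^2·(-1)^0 = +1.
v=17: a=17^2·(≡11), b=17^1·(≡6) mod 17; (11|17)=-1, (6|17)=-1; (−1)^{2·1·8}·(-1)^1·(-1)^2 = -1.
v=37: a=37^2·(≡29), b=37^1·(≡26) mod 37; (29|37)=-1, (26|37)=+1; (−1)^{2·1·18}·(-1)^1·(+1)^2 = -1.
v=5: a=5^6·(≡2), b=5^1·(≡2) mod 5; (2|5)=-1, (2|5)=-1; (−1)^{6·1·2}·(-1)^1·(-1)^6 = -1.
v=19: a=19^5·(≡3), b=19^2·(≡16) mod 19; (3|19)=-1, (16|19)=+1; (−1)^{5·2·9}·(-1)^2·(+1)^5 = +1.
|Ram(57, 9435)| = 4, even; anisotropic at {3, 5, 17, 37}.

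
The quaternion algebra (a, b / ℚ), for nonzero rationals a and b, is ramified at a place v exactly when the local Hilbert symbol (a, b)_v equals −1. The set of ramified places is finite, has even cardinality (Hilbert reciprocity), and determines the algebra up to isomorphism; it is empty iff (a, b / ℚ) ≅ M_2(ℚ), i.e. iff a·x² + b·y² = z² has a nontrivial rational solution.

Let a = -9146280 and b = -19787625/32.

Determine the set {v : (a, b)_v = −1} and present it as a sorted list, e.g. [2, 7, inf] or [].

[3, 5, 41, inf]

Mod squares: a ≡ -13530, b ≡ -175890. Check v ∈ {∞, 2, 3, 5, 11, 13, 41}.
v=13: a=13^2·(≡12), b=13^1·(≡1) mod 13; (12|13)=+1, (1|13)=+1; (−1)^{2·1·6}·(+1)^1·(+1)^2 = +1.
v=3: a=3^1·(≡2), b=3^3·(≡2) mod 3; (2|3)=-1, (2|3)=-1; (−1)^{1·3·1}·(-1)^3·(-1)^1 = -1.
v=11: a=11^1·(≡10), b=11^1·(≡1) mod 11; (10|11)=-1, (1|11)=+1; (−1)^{1·1·5}·(-1)^1·(+1)^1 = +1.
v=5: a=5^1·(≡4), b=5^3·(≡2) mod 5; (4|5)=+1, (2|5)=-1; (−1)^{1·3·2}·(+1)^3·(-1)^1 = -1.
v=41: a=41^1·(≡1), b=41^1·(≡38) mod 41; (1|41)=+1, (38|41)=-1; (−1)^{1·1·20}·(+1)^1·(-1)^1 = -1.
v=∞: -13530 < 0 and -175890 < 0  ⇒  (a,b)_∞ = -1.
v=2: v_2(a)=3, v_2(b)=-5; units ≡ 3, 7 (mod 8); ε·ε+αω+βω = 1·1+3·0+-5·1 ≡ 0  ⇒  (a,b)_2 = +1.
Ram(-13530, -175890) = {3, 5, 41, ∞}; no ℚ_3-point on the conic.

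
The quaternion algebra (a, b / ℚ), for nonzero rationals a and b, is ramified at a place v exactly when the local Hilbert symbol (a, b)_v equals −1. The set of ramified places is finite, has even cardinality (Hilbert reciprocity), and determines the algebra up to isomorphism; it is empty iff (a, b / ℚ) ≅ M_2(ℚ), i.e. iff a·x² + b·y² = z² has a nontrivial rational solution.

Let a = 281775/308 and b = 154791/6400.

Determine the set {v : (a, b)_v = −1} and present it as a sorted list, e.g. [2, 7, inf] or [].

[2, 11]

Mod squares: a ≡ 3003, b ≡ 39. Check v ∈ {∞, 2, 3, 5, 7, 11, 13, 17}.
v=7: a=7^-1·(≡2), b=7^2·(≡1) mod 7; (2|7)=+1, (1|7)=+1; (−1)^{-1·2·3}·(+1)^2·(+1)^-1 = +1.
v=11: a=11^-1·(≡9), b=11^0·(≡6) mod 11; (9|11)=+1, (6|11)=-1; (−1)^{-1·0·5}·(+1)^0·(-1)^-1 = -1.
v=5: a=5^2·(≡2), b=5^-2·(≡1) mod 5; (2|5)=-1, (1|5)=+1; (−1)^{2·-2·2}·(-1)^-2·(+1)^2 = +1.
v=∞: 3003 > 0 and 39 > 0  ⇒  (a,b)_∞ = +1.
v=2: v_2(a)=-2, v_2(b)=-8; units ≡ 3, 7 (mod 8); ε·ε+αω+βω = 1·1+-2·0+-8·1 ≡ 1  ⇒  (a,b)_2 = -1.
v=13: a=13^1·(≡12), b=13^1·(≡3) mod 13; (12|13)=+1, (3|13)=+1; (−1)^{1·1·6}·(+1)^1·(+1)^1 = +1.
v=3: a=3^1·(≡2), b=3^5·(≡1) mod 3; (2|3)=-1, (1|3)=+1; (−1)^{1·5·1}·(-1)^5·(+1)^1 = +1.
v=17: a=17^2·(≡3), b=17^0·(≡5) mod 17; (3|17)=-1, (5|17)=-1; (−1)^{2·0·8}·(-1)^0·(-1)^2 = +1.
Ram(3003, 39) = {2, 11}; no ℚ_2-point on the conic.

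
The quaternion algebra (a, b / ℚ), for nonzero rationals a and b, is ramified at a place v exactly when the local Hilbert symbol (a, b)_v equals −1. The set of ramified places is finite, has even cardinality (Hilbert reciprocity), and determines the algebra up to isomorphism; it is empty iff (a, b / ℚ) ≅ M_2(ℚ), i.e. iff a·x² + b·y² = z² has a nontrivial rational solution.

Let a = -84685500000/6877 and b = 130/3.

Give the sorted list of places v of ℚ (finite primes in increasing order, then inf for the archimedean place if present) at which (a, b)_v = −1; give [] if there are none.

(a, b) ≡ (-54366, 390) mod (ℚ^×)²; places V = {2, 3, 5, 13, 17, 23, 41, ∞}.
(a,b)_∞: sgn(-54366)=−, sgn(390)=+, so +1.
(a,b)_5: α=6, u≡4; β=1, v≡2 (mod 5); (4|5)=+1, (2|5)=-1; sign (−1)^0·+1^1·-1^6 = +1.
(a,b)_3: α=5, u≡1; β=-1, v≡1 (mod 3); (1|3)=+1, (1|3)=+1; sign (−1)^1·+1^-1·+1^5 = -1.
(a,b)_41: α=1, u≡29; β=0, v≡16 (mod 41); (29|41)=-1, (16|41)=+1; sign (−1)^0·-1^0·+1^1 = +1.
(a,b)_2: α=5, β=1; u≡1, v≡3 (mod 8); ε(u)ε(v)=0·1, αω(v)=5·1, βω(u)=1·0; sum ≡ 1  ⇒  -1.
(a,b)_23: α=-2, u≡2; β=0, v≡5 (mod 23); (2|23)=+1, (5|23)=-1; sign (−1)^0·+1^0·-1^-2 = +1.
(a,b)_13: α=-1, u≡9; β=1, v≡12 (mod 13); (9|13)=+1, (12|13)=+1; sign (−1)^0·+1^1·+1^-1 = +1.
(a,b)_17: α=1, u≡8; β=0, v≡15 (mod 17); (8|17)=+1, (15|17)=+1; sign (−1)^0·+1^0·+1^1 = +1.
Ram(-54366, 390) = {2, 3}; no ℚ_2-point on the conic.

[2, 3]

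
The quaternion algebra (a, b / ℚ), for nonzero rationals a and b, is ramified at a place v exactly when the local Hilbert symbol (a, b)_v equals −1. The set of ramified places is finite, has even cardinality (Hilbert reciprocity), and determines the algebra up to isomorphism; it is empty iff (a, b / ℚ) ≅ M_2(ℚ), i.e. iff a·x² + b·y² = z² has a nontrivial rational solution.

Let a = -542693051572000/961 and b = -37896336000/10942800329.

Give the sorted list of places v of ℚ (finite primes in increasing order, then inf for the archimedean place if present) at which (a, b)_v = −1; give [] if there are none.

[5, 7, 19, inf]

Mod squares: a ≡ -1330, b ≡ -410. Check v ∈ {∞, 2, 3, 5, 7, 17, 19, 31, 41}.
v=3: a=3^0·(≡2), b=3^8·(≡1) mod 3; (2|3)=-1, (1|3)=+1; (−1)^{0·8·1}·(-1)^8·(+1)^0 = +1.
v=17: a=17^0·(≡4), b=17^-2·(≡2) mod 17; (4|17)=+1, (2|17)=+1; (−1)^{0·-2·8}·(+1)^-2·(+1)^0 = +1.
v=5: a=5^3·(≡4), b=5^3·(≡3) mod 5; (4|5)=+1, (3|5)=-1; (−1)^{3·3·2}·(+1)^3·(-1)^3 = -1.
v=7: a=7^1·(≡5), b=7^0·(≡5) mod 7; (5|7)=-1, (5|7)=-1; (−1)^{1·0·3}·(-1)^0·(-1)^1 = -1.
v=41: a=41^4·(≡2), b=41^-1·(≡31) mod 41; (2|41)=+1, (31|41)=+1; (−1)^{4·-1·20}·(+1)^-1·(+1)^4 = +1.
v=19: a=19^3·(≡1), b=19^2·(≡8) mod 19; (1|19)=+1, (8|19)=-1; (−1)^{3·2·9}·(+1)^2·(-1)^3 = -1.
v=31: a=31^-2·(≡15), b=31^-4·(≡15) mod 31; (15|31)=-1, (15|31)=-1; (−1)^{-2·-4·15}·(-1)^-4·(-1)^-2 = +1.
v=2: v_2(a)=5, v_2(b)=7; units ≡ 7, 3 (mod 8); ε·ε+αω+βω = 1·1+5·1+7·0 ≡ 0  ⇒  (a,b)_2 = +1.
v=∞: -1330 < 0 and -410 < 0  ⇒  (a,b)_∞ = -1.
(-1330, -410 / ℚ) ramifies at {5, 7, 19, ∞}: a division algebra.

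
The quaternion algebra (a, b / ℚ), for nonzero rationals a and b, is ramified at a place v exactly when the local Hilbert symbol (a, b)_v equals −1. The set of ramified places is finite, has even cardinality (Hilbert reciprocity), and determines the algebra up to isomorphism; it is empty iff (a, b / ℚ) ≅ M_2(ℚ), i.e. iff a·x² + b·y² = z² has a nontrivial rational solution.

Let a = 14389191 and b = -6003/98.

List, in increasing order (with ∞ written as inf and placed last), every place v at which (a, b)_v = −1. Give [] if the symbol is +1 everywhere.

[23, 47]

Mod squares: a ≡ 1598799, b ≡ -1334. Check v ∈ {∞, 2, 3, 7, 17, 23, 29, 47}.
v=3: a=3^3·(≡1), b=3^2·(≡1) mod 3; (1|3)=+1, (1|3)=+1; (−1)^{3·2·1}·(+1)^2·(+1)^3 = +1.
v=47: a=47^1·(≡42), b=47^0·(≡15) mod 47; (42|47)=+1, (15|47)=-1; (−1)^{1·0·23}·(+1)^0·(-1)^1 = -1.
v=∞: 1598799 > 0 and -1334 < 0  ⇒  (a,b)_∞ = +1.
v=17: a=17^1·(≡10), b=17^0·(≡9) mod 17; (10|17)=-1, (9|17)=+1; (−1)^{1·0·8}·(-1)^0·(+1)^1 = +1.
v=7: a=7^0·(≡5), b=7^-2·(≡5) mod 7; (5|7)=-1, (5|7)=-1; (−1)^{0·-2·3}·(-1)^-2·(-1)^0 = +1.
v=23: a=23^1·(≡17), b=23^1·(≡14) mod 23; (17|23)=-1, (14|23)=-1; (−1)^{1·1·11}·(-1)^1·(-1)^1 = -1.
v=2: v_2(a)=0, v_2(b)=-1; units ≡ 7, 5 (mod 8); ε·ε+αω+βω = 1·0+0·1+-1·0 ≡ 0  ⇒  (a,b)_2 = +1.
v=29: a=29^1·(≡18), b=29^1·(≡26) mod 29; (18|29)=-1, (26|29)=-1; (−1)^{1·1·14}·(-1)^1·(-1)^1 = +1.
|Ram(1598799, -1334)| = 2, even; anisotropic at {23, 47}.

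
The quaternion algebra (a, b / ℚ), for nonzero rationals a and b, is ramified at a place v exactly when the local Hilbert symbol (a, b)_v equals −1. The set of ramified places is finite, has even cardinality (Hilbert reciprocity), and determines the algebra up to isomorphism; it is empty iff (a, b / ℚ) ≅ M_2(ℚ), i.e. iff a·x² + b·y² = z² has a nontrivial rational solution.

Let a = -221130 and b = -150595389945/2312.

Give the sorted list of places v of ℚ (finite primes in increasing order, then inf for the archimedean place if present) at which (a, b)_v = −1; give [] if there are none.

[5, inf]

(a, b) ≡ (-2730, -4290) mod (ℚ^×)²; places V = {2, 3, 5, 7, 11, 13, 17, 19, ∞}.
(a,b)_7: α=1, u≡1; β=4, v≡4 (mod 7); (1|7)=+1, (4|7)=+1; sign (−1)^0·+1^4·+1^1 = +1.
(a,b)_19: α=0, u≡11; β=2, v≡1 (mod 19); (11|19)=+1, (1|19)=+1; sign (−1)^0·+1^2·+1^0 = +1.
(a,b)_17: α=0, u≡6; β=-2, v≡7 (mod 17); (6|17)=-1, (7|17)=-1; sign (−1)^0·-1^-2·-1^0 = +1.
(a,b)_∞: sgn(-2730)=−, sgn(-4290)=−, so -1.
(a,b)_11: α=0, u≡3; β=1, v≡8 (mod 11); (3|11)=+1, (8|11)=-1; sign (−1)^0·+1^1·-1^0 = +1.
(a,b)_13: α=1, u≡7; β=1, v≡6 (mod 13); (7|13)=-1, (6|13)=-1; sign (−1)^0·-1^1·-1^1 = +1.
(a,b)_3: α=5, u≡2; β=5, v≡1 (mod 3); (2|3)=-1, (1|3)=+1; sign (−1)^1·-1^5·+1^5 = +1.
(a,b)_2: α=1, β=-3; u≡3, v≡7 (mod 8); ε(u)ε(v)=1·1, αω(v)=1·0, βω(u)=-3·1; sum ≡ 0  ⇒  +1.
(a,b)_5: α=1, u≡4; β=1, v≡3 (mod 5); (4|5)=+1, (3|5)=-1; sign (−1)^0·+1^1·-1^1 = -1.
Ram(-2730, -4290) = {5, ∞}; no ℚ_5-point on the conic.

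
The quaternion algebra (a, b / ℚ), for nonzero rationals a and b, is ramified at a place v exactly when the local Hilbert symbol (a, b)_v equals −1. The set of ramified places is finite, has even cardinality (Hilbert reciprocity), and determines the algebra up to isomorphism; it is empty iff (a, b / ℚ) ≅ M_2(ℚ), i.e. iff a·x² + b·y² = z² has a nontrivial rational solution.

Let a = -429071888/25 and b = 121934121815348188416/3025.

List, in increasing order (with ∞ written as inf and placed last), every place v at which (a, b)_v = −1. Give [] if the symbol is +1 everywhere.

Mod squares: a ≡ -15953, b ≡ 471541. Check v ∈ {∞, 2, 3, 5, 7, 11, 31, 41, 43, 53}.
v=3: a=3^0·(≡1), b=3^4·(≡1) mod 3; (1|3)=+1, (1|3)=+1; (−1)^{0·4·1}·(+1)^4·(+1)^0 = +1.
v=53: a=53^1·(≡17), b=53^3·(≡11) mod 53; (17|53)=+1, (11|53)=+1; (−1)^{1·3·26}·(+1)^3·(+1)^1 = +1.
v=43: a=43^1·(≡10), b=43^2·(≡19) mod 43; (10|43)=+1, (19|43)=-1; (−1)^{1·2·21}·(+1)^2·(-1)^1 = -1.
v=5: a=5^-2·(≡2), b=5^-2·(≡1) mod 5; (2|5)=-1, (1|5)=+1; (−1)^{-2·-2·2}·(-1)^-2·(+1)^-2 = +1.
v=2: v_2(a)=4, v_2(b)=8; units ≡ 7, 5 (mod 8); ε·ε+αω+βω = 1·0+4·1+8·0 ≡ 0  ⇒  (a,b)_2 = +1.
v=41: a=41^2·(≡4), b=41^1·(≡21) mod 41; (4|41)=+1, (21|41)=+1; (−1)^{2·1·20}·(+1)^1·(+1)^2 = +1.
v=7: a=7^1·(≡5), b=7^5·(≡1) mod 7; (5|7)=-1, (1|7)=+1; (−1)^{1·5·3}·(-1)^5·(+1)^1 = +1.
v=∞: -15953 < 0 and 471541 > 0  ⇒  (a,b)_∞ = +1.
v=11: a=11^0·(≡10), b=11^-2·(≡5) mod 11; (10|11)=-1, (5|11)=+1; (−1)^{0·-2·5}·(-1)^-2·(+1)^0 = +1.
v=31: a=31^0·(≡24), b=31^1·(≡11) mod 31; (24|31)=-1, (11|31)=-1; (−1)^{0·1·15}·(-1)^1·(-1)^0 = -1.
|Ram(-15953, 471541)| = 2, even; anisotropic at {31, 43}.

[31, 43]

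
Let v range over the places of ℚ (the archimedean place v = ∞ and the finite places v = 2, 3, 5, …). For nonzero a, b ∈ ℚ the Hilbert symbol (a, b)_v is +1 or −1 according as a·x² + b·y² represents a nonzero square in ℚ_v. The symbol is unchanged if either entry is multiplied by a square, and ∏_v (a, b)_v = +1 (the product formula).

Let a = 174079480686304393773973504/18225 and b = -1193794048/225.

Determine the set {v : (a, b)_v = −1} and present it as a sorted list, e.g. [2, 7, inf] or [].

[13, 23, 41, 47]

(a, b) ≡ (30537169, -4663258) mod (ℚ^×)²; places V = {2, 3, 5, 13, 23, 29, 37, 41, 47, 53, ∞}.
(a,b)_53: α=3, u≡17; β=1, v≡49 (mod 53); (17|53)=+1, (49|53)=+1; sign (−1)^0·+1^1·+1^3 = +1.
(a,b)_3: α=-6, u≡1; β=-2, v≡2 (mod 3); (1|3)=+1, (2|3)=-1; sign (−1)^0·+1^-2·-1^-6 = +1.
(a,b)_13: α=1, u≡3; β=0, v≡2 (mod 13); (3|13)=+1, (2|13)=-1; sign (−1)^0·+1^0·-1^1 = -1.
(a,b)_37: α=2, u≡1; β=1, v≡12 (mod 37); (1|37)=+1, (12|37)=+1; sign (−1)^0·+1^1·+1^2 = +1.
(a,b)_41: α=3, u≡24; β=1, v≡39 (mod 41); (24|41)=-1, (39|41)=+1; sign (−1)^0·-1^1·+1^3 = -1.
(a,b)_23: α=1, u≡15; β=0, v≡14 (mod 23); (15|23)=-1, (14|23)=-1; sign (−1)^0·-1^0·-1^1 = -1.
(a,b)_29: α=2, u≡13; β=1, v≡27 (mod 29); (13|29)=+1, (27|29)=-1; sign (−1)^0·+1^1·-1^2 = +1.
(a,b)_∞: sgn(30537169)=+, sgn(-4663258)=−, so +1.
(a,b)_5: α=-2, u≡1; β=-2, v≡3 (mod 5); (1|5)=+1, (3|5)=-1; sign (−1)^0·+1^-2·-1^-2 = +1.
(a,b)_2: α=20, β=9; u≡1, v≡3 (mod 8); ε(u)ε(v)=0·1, αω(v)=20·1, βω(u)=9·0; sum ≡ 0  ⇒  +1.
(a,b)_47: α=1, u≡41; β=0, v≡44 (mod 47); (41|47)=-1, (44|47)=-1; sign (−1)^0·-1^0·-1^1 = -1.
|Ram(30537169, -4663258)| = 4, even; anisotropic at {13, 23, 41, 47}.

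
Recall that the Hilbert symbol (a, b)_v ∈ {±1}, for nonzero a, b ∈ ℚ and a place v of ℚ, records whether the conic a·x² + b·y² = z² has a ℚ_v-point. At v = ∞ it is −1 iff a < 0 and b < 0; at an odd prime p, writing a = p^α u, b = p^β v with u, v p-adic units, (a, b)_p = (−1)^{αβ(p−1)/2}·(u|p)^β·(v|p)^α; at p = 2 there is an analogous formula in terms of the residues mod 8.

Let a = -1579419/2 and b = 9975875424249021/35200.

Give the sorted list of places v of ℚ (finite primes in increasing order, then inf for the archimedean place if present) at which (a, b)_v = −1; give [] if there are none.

[2, 3, 11, 31]

(a, b) ≡ (-38998, 56583582) mod (ℚ^×)²; places V = {2, 3, 5, 7, 11, 17, 29, 31, 37, 41, 47, ∞}.
(a,b)_31: α=1, u≡23; β=2, v≡22 (mod 31); (23|31)=-1, (22|31)=-1; sign (−1)^0·-1^2·-1^1 = -1.
(a,b)_11: α=0, u≡8; β=-1, v≡10 (mod 11); (8|11)=-1, (10|11)=-1; sign (−1)^0·-1^-1·-1^0 = -1.
(a,b)_∞: sgn(-38998)=−, sgn(56583582)=+, so +1.
(a,b)_29: α=0, u≡4; β=1, v≡1 (mod 29); (4|29)=+1, (1|29)=+1; sign (−1)^0·+1^1·+1^0 = +1.
(a,b)_2: α=-1, β=-7; u≡5, v≡7 (mod 8); ε(u)ε(v)=0·1, αω(v)=-1·0, βω(u)=-7·1; sum ≡ 1  ⇒  -1.
(a,b)_17: α=1, u≡16; β=1, v≡13 (mod 17); (16|17)=+1, (13|17)=+1; sign (−1)^0·+1^1·+1^1 = +1.
(a,b)_47: α=0, u≡8; β=1, v≡14 (mod 47); (8|47)=+1, (14|47)=+1; sign (−1)^0·+1^1·+1^0 = +1.
(a,b)_37: α=1, u≡24; β=1, v≡2 (mod 37); (24|37)=-1, (2|37)=-1; sign (−1)^0·-1^1·-1^1 = +1.
(a,b)_3: α=4, u≡2; β=1, v≡2 (mod 3); (2|3)=-1, (2|3)=-1; sign (−1)^0·-1^1·-1^4 = -1.
(a,b)_41: α=0, u≡12; β=2, v≡13 (mod 41); (12|41)=-1, (13|41)=-1; sign (−1)^0·-1^2·-1^0 = +1.
(a,b)_7: α=0, u≡6; β=4, v≡3 (mod 7); (6|7)=-1, (3|7)=-1; sign (−1)^0·-1^4·-1^0 = +1.
(a,b)_5: α=0, u≡3; β=-2, v≡2 (mod 5); (3|5)=-1, (2|5)=-1; sign (−1)^0·-1^-2·-1^0 = +1.
(-38998, 56583582 / ℚ) ramifies at {2, 3, 11, 31}: a division algebra.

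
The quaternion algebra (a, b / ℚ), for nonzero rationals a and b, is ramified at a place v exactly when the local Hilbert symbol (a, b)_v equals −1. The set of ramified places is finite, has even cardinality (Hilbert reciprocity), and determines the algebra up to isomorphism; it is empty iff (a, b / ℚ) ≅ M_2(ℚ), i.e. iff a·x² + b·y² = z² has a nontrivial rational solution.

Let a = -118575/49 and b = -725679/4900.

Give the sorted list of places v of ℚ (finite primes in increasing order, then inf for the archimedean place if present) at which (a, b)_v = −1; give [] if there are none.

Mod squares: a ≡ -527, b ≡ -31. Check v ∈ {∞, 2, 3, 5, 7, 17, 31}.
v=3: a=3^2·(≡1), b=3^4·(≡2) mod 3; (1|3)=+1, (2|3)=-1; (−1)^{2·4·1}·(+1)^4·(-1)^2 = +1.
v=5: a=5^2·(≡3), b=5^-2·(≡1) mod 5; (3|5)=-1, (1|5)=+1; (−1)^{2·-2·2}·(-1)^-2·(+1)^2 = +1.
v=2: v_2(a)=0, v_2(b)=-2; units ≡ 1, 1 (mod 8); ε·ε+αω+βω = 0·0+0·0+-2·0 ≡ 0  ⇒  (a,b)_2 = +1.
v=∞: -527 < 0 and -31 < 0  ⇒  (a,b)_∞ = -1.
v=31: a=31^1·(≡20), b=31^1·(≡29) mod 31; (20|31)=+1, (29|31)=-1; (−1)^{1·1·15}·(+1)^1·(-1)^1 = +1.
v=17: a=17^1·(≡11), b=17^2·(≡14) mod 17; (11|17)=-1, (14|17)=-1; (−1)^{1·2·8}·(-1)^2·(-1)^1 = -1.
v=7: a=7^-2·(≡5), b=7^-2·(≡2) mod 7; (5|7)=-1, (2|7)=+1; (−1)^{-2·-2·3}·(-1)^-2·(+1)^-2 = +1.
|Ram(-527, -31)| = 2, even; anisotropic at {17, ∞}.

[17, inf]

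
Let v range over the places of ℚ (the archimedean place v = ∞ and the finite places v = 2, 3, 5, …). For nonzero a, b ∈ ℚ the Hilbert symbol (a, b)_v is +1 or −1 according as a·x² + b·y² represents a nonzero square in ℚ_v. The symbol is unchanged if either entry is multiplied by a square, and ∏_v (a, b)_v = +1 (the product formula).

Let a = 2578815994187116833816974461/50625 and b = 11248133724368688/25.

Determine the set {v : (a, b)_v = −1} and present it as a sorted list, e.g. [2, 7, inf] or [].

[7, 17]

Mod squares: a ≡ 1415029, b ≡ 3. Check v ∈ {∞, 2, 3, 5, 7, 11, 17, 23, 47}.
v=23: a=23^1·(≡7), b=23^2·(≡3) mod 23; (7|23)=-1, (3|23)=+1; (−1)^{1·2·11}·(-1)^2·(+1)^1 = +1.
v=∞: 1415029 > 0 and 3 > 0  ⇒  (a,b)_∞ = +1.
v=7: a=7^11·(≡1), b=7^4·(≡5) mod 7; (1|7)=+1, (5|7)=-1; (−1)^{11·4·3}·(+1)^4·(-1)^11 = -1.
v=11: a=11^3·(≡9), b=11^0·(≡5) mod 11; (9|11)=+1, (5|11)=+1; (−1)^{3·0·5}·(+1)^0·(+1)^3 = +1.
v=17: a=17^7·(≡3), b=17^4·(≡3) mod 17; (3|17)=-1, (3|17)=-1; (−1)^{7·4·8}·(-1)^4·(-1)^7 = -1.
v=2: v_2(a)=0, v_2(b)=4; units ≡ 5, 3 (mod 8); ε·ε+αω+βω = 0·1+0·1+4·1 ≡ 0  ⇒  (a,b)_2 = +1.
v=3: a=3^-4·(≡1), b=3^1·(≡1) mod 3; (1|3)=+1, (1|3)=+1; (−1)^{-4·1·1}·(+1)^1·(+1)^-4 = +1.
v=5: a=5^-4·(≡1), b=5^-2·(≡3) mod 5; (1|5)=+1, (3|5)=-1; (−1)^{-4·-2·2}·(+1)^-2·(-1)^-4 = +1.
v=47: a=47^3·(≡6), b=47^2·(≡17) mod 47; (6|47)=+1, (17|47)=+1; (−1)^{3·2·23}·(+1)^2·(+1)^3 = +1.
Ram(1415029, 3) = {7, 17}; no ℚ_7-point on the conic.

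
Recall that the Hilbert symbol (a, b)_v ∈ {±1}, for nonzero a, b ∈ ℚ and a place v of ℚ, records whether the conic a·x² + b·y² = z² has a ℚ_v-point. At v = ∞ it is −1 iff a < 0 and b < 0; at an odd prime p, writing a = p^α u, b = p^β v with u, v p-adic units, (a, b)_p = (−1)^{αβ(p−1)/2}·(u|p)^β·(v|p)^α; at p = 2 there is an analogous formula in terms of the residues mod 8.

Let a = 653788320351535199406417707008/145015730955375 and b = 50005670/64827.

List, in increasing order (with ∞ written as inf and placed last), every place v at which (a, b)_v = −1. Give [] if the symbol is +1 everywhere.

[2, 3, 5, 17]

(a, b) ≡ (2805, 4290) mod (ℚ^×)²; places V = {2, 3, 5, 7, 11, 13, 17, 19, 37, ∞}.
(a,b)_37: α=-2, u≡28; β=0, v≡32 (mod 37); (28|37)=+1, (32|37)=-1; sign (−1)^0·+1^0·-1^-2 = +1.
(a,b)_17: α=7, u≡7; β=2, v≡12 (mod 17); (7|17)=-1, (12|17)=-1; sign (−1)^0·-1^2·-1^7 = -1.
(a,b)_2: α=16, β=1; u≡5, v≡1 (mod 8); ε(u)ε(v)=0·0, αω(v)=16·0, βω(u)=1·1; sum ≡ 1  ⇒  -1.
(a,b)_19: α=2, u≡8; β=0, v≡12 (mod 19); (8|19)=-1, (12|19)=-1; sign (−1)^0·-1^0·-1^2 = +1.
(a,b)_3: α=-1, u≡2; β=-3, v≡2 (mod 3); (2|3)=-1, (2|3)=-1; sign (−1)^1·-1^-3·-1^-1 = -1.
(a,b)_11: α=9, u≡10; β=3, v≡4 (mod 11); (10|11)=-1, (4|11)=+1; sign (−1)^1·-1^3·+1^9 = +1.
(a,b)_13: α=4, u≡9; β=1, v≡8 (mod 13); (9|13)=+1, (8|13)=-1; sign (−1)^0·+1^1·-1^4 = +1.
(a,b)_7: α=-10, u≡5; β=-4, v≡6 (mod 7); (5|7)=-1, (6|7)=-1; sign (−1)^0·-1^-4·-1^-10 = +1.
(a,b)_5: α=-3, u≡1; β=1, v≡2 (mod 5); (1|5)=+1, (2|5)=-1; sign (−1)^0·+1^1·-1^-3 = -1.
(a,b)_∞: sgn(2805)=+, sgn(4290)=+, so +1.
Ram(2805, 4290) = {2, 3, 5, 17}; no ℚ_2-point on the conic.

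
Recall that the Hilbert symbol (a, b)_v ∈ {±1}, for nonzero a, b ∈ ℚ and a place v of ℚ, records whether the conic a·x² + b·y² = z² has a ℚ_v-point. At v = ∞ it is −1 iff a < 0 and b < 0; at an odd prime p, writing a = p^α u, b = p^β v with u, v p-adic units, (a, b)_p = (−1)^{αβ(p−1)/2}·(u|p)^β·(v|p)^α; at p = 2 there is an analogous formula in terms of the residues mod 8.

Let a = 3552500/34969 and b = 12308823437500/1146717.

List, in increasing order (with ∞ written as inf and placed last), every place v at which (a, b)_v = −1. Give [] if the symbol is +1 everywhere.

[17, 19]

Mod squares: a ≡ 29, b ≡ 121771. Check v ∈ {∞, 2, 3, 5, 7, 11, 13, 17, 19, 29}.
v=3: a=3^0·(≡2), b=3^-6·(≡1) mod 3; (2|3)=-1, (1|3)=+1; (−1)^{0·-6·1}·(-1)^-6·(+1)^0 = +1.
v=7: a=7^2·(≡2), b=7^0·(≡6) mod 7; (2|7)=+1, (6|7)=-1; (−1)^{2·0·3}·(+1)^0·(-1)^2 = +1.
v=29: a=29^1·(≡5), b=29^3·(≡22) mod 29; (5|29)=+1, (22|29)=+1; (−1)^{1·3·14}·(+1)^3·(+1)^1 = +1.
v=17: a=17^-2·(≡5), b=17^1·(≡3) mod 17; (5|17)=-1, (3|17)=-1; (−1)^{-2·1·8}·(-1)^1·(-1)^-2 = -1.
v=11: a=11^-2·(≡2), b=11^-2·(≡3) mod 11; (2|11)=-1, (3|11)=+1; (−1)^{-2·-2·5}·(-1)^-2·(+1)^-2 = +1.
v=13: a=13^0·(≡10), b=13^-1·(≡11) mod 13; (10|13)=+1, (11|13)=-1; (−1)^{0·-1·6}·(+1)^-1·(-1)^0 = +1.
v=2: v_2(a)=2, v_2(b)=2; units ≡ 5, 3 (mod 8); ε·ε+αω+βω = 0·1+2·1+2·1 ≡ 0  ⇒  (a,b)_2 = +1.
v=∞: 29 > 0 and 121771 > 0  ⇒  (a,b)_∞ = +1.
v=5: a=5^4·(≡1), b=5^8·(≡4) mod 5; (1|5)=+1, (4|5)=+1; (−1)^{4·8·2}·(+1)^8·(+1)^4 = +1.
v=19: a=19^0·(≡12), b=19^1·(≡11) mod 19; (12|19)=-1, (11|19)=+1; (−1)^{0·1·9}·(-1)^1·(+1)^0 = -1.
(29, 121771 / ℚ) ramifies at {17, 19}: a division algebra.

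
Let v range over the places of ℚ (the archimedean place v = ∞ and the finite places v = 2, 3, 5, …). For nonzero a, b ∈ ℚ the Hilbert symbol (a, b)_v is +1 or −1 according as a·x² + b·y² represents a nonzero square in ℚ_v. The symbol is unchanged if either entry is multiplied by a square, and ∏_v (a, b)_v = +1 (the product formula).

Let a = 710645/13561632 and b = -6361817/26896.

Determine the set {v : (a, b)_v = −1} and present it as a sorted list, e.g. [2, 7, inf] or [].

[5, 29]

Mod squares: a ≡ 10, b ≡ -1073. Check v ∈ {∞, 2, 3, 5, 7, 11, 13, 29, 31, 37, 41}.
v=37: a=37^0·(≡33), b=37^1·(≡13) mod 37; (33|37)=+1, (13|37)=-1; (−1)^{0·1·18}·(+1)^1·(-1)^0 = +1.
v=13: a=13^2·(≡1), b=13^0·(≡7) mod 13; (1|13)=+1, (7|13)=-1; (−1)^{2·0·6}·(+1)^0·(-1)^2 = +1.
v=3: a=3^-2·(≡1), b=3^0·(≡1) mod 3; (1|3)=+1, (1|3)=+1; (−1)^{-2·0·1}·(+1)^0·(+1)^-2 = +1.
v=29: a=29^2·(≡21), b=29^1·(≡21) mod 29; (21|29)=-1, (21|29)=-1; (−1)^{2·1·14}·(-1)^1·(-1)^2 = -1.
v=7: a=7^-2·(≡6), b=7^2·(≡5) mod 7; (6|7)=-1, (5|7)=-1; (−1)^{-2·2·3}·(-1)^2·(-1)^-2 = +1.
v=41: a=41^0·(≡25), b=41^-2·(≡7) mod 41; (25|41)=+1, (7|41)=-1; (−1)^{0·-2·20}·(+1)^-2·(-1)^0 = +1.
v=31: a=31^-2·(≡9), b=31^0·(≡23) mod 31; (9|31)=+1, (23|31)=-1; (−1)^{-2·0·15}·(+1)^0·(-1)^-2 = +1.
v=∞: 10 > 0 and -1073 < 0  ⇒  (a,b)_∞ = +1.
v=5: a=5^1·(≡2), b=5^0·(≡3) mod 5; (2|5)=-1, (3|5)=-1; (−1)^{1·0·2}·(-1)^0·(-1)^1 = -1.
v=11: a=11^0·(≡8), b=11^2·(≡3) mod 11; (8|11)=-1, (3|11)=+1; (−1)^{0·2·5}·(-1)^2·(+1)^0 = +1.
v=2: v_2(a)=-5, v_2(b)=-4; units ≡ 5, 7 (mod 8); ε·ε+αω+βω = 0·1+-5·0+-4·1 ≡ 0  ⇒  (a,b)_2 = +1.
(10, -1073 / ℚ) ramifies at {5, 29}: a division algebra.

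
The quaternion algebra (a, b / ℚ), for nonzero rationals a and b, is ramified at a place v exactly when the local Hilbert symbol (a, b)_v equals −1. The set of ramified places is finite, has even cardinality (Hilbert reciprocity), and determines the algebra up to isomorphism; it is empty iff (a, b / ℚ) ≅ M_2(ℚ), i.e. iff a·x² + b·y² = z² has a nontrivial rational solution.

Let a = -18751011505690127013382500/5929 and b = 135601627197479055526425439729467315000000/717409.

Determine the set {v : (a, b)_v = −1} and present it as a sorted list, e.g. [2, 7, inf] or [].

Mod squares: a ≡ -294593, b ≡ 6818915. Check v ∈ {∞, 2, 3, 5, 7, 11, 13, 17, 29, 31, 37, 41, 43}.
v=7: a=7^-2·(≡4), b=7^-2·(≡5) mod 7; (4|7)=+1, (5|7)=-1; (−1)^{-2·-2·3}·(+1)^-2·(-1)^-2 = +1.
v=41: a=41^2·(≡32), b=41^3·(≡19) mod 41; (32|41)=+1, (19|41)=-1; (−1)^{2·3·20}·(+1)^3·(-1)^2 = +1.
v=43: a=43^1·(≡22), b=43^2·(≡26) mod 43; (22|43)=-1, (26|43)=-1; (−1)^{1·2·21}·(-1)^2·(-1)^1 = -1.
v=11: a=11^-2·(≡1), b=11^-4·(≡9) mod 11; (1|11)=+1, (9|11)=+1; (−1)^{-2·-4·5}·(+1)^-4·(+1)^-2 = +1.
v=29: a=29^2·(≡17), b=29^3·(≡21) mod 29; (17|29)=-1, (21|29)=-1; (−1)^{2·3·14}·(-1)^3·(-1)^2 = -1.
v=13: a=13^3·(≡11), b=13^4·(≡1) mod 13; (11|13)=-1, (1|13)=+1; (−1)^{3·4·6}·(-1)^4·(+1)^3 = +1.
v=3: a=3^4·(≡1), b=3^6·(≡2) mod 3; (1|3)=+1, (2|3)=-1; (−1)^{4·6·1}·(+1)^6·(-1)^4 = +1.
v=37: a=37^2·(≡9), b=37^3·(≡32) mod 37; (9|37)=+1, (32|37)=-1; (−1)^{2·3·18}·(+1)^3·(-1)^2 = +1.
v=2: v_2(a)=2, v_2(b)=6; units ≡ 7, 3 (mod 8); ε·ε+αω+βω = 1·1+2·1+6·0 ≡ 1  ⇒  (a,b)_2 = -1.
v=31: a=31^3·(≡5), b=31^5·(≡14) mod 31; (5|31)=+1, (14|31)=+1; (−1)^{3·5·15}·(+1)^5·(+1)^3 = -1.
v=∞: -294593 < 0 and 6818915 > 0  ⇒  (a,b)_∞ = +1.
v=17: a=17^1·(≡10), b=17^2·(≡11) mod 17; (10|17)=-1, (11|17)=-1; (−1)^{1·2·8}·(-1)^2·(-1)^1 = -1.
v=5: a=5^4·(≡2), b=5^7·(≡3) mod 5; (2|5)=-1, (3|5)=-1; (−1)^{4·7·2}·(-1)^7·(-1)^4 = -1.
|Ram(-294593, 6818915)| = 6, even; anisotropic at {2, 5, 17, 29, 31, 43}.

[2, 5, 17, 29, 31, 43]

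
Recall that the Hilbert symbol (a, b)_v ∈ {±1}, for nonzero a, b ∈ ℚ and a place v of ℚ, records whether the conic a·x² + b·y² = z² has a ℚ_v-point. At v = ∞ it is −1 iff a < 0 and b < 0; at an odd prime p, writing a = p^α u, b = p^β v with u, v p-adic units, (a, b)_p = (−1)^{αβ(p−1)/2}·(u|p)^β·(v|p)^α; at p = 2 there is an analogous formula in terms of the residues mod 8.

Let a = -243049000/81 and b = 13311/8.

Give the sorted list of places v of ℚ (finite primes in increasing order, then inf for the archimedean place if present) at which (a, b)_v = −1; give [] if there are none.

[3, 5, 17, 29]

Mod squares: a ≡ -10, b ≡ 2958. Check v ∈ {∞, 2, 3, 5, 17, 29}.
v=17: a=17^2·(≡11), b=17^1·(≡15) mod 17; (11|17)=-1, (15|17)=+1; (−1)^{2·1·8}·(-1)^1·(+1)^2 = -1.
v=∞: -10 < 0 and 2958 > 0  ⇒  (a,b)_∞ = +1.
v=5: a=5^3·(≡3), b=5^0·(≡2) mod 5; (3|5)=-1, (2|5)=-1; (−1)^{3·0·2}·(-1)^0·(-1)^3 = -1.
v=29: a=29^2·(≡17), b=29^1·(≡3) mod 29; (17|29)=-1, (3|29)=-1; (−1)^{2·1·14}·(-1)^1·(-1)^2 = -1.
v=2: v_2(a)=3, v_2(b)=-3; units ≡ 3, 7 (mod 8); ε·ε+αω+βω = 1·1+3·0+-3·1 ≡ 0  ⇒  (a,b)_2 = +1.
v=3: a=3^-4·(≡2), b=3^3·(≡2) mod 3; (2|3)=-1, (2|3)=-1; (−1)^{-4·3·1}·(-1)^3·(-1)^-4 = -1.
Ram(-10, 2958) = {3, 5, 17, 29}; no ℚ_3-point on the conic.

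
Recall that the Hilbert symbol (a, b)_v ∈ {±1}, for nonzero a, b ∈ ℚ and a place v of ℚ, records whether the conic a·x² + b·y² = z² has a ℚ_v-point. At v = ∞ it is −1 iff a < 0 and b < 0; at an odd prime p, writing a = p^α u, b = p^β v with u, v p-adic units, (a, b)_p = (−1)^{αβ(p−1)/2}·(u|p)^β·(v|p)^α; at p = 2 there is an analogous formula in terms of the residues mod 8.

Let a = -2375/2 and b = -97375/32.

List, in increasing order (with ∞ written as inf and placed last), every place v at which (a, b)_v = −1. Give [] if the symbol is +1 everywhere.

Mod squares: a ≡ -190, b ≡ -7790. Check v ∈ {∞, 2, 5, 19, 41}.
v=41: a=41^0·(≡22), b=41^1·(≡27) mod 41; (22|41)=-1, (27|41)=-1; (−1)^{0·1·20}·(-1)^1·(-1)^0 = -1.
v=2: v_2(a)=-1, v_2(b)=-5; units ≡ 1, 1 (mod 8); ε·ε+αω+βω = 0·0+-1·0+-5·0 ≡ 0  ⇒  (a,b)_2 = +1.
v=19: a=19^1·(≡4), b=19^1·(≡15) mod 19; (4|19)=+1, (15|19)=-1; (−1)^{1·1·9}·(+1)^1·(-1)^1 = +1.
v=∞: -190 < 0 and -7790 < 0  ⇒  (a,b)_∞ = -1.
v=5: a=5^3·(≡3), b=5^3·(≡3) mod 5; (3|5)=-1, (3|5)=-1; (−1)^{3·3·2}·(-1)^3·(-1)^3 = +1.
|Ram(-190, -7790)| = 2, even; anisotropic at {41, ∞}.

[41, inf]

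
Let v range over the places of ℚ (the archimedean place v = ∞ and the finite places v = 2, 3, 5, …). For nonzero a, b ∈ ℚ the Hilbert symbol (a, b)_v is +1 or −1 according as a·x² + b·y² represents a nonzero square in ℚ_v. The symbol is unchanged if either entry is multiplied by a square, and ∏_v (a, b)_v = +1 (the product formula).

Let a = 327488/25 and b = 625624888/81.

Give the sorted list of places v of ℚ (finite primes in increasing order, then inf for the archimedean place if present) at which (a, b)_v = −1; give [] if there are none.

(a, b) ≡ (5117, 541198) mod (ℚ^×)²; places V = {2, 3, 5, 7, 17, 29, 31, 43, ∞}.
(a,b)_5: α=-2, u≡3; β=0, v≡3 (mod 5); (3|5)=-1, (3|5)=-1; sign (−1)^0·-1^0·-1^-2 = +1.
(a,b)_31: α=0, u≡20; β=1, v≡4 (mod 31); (20|31)=+1, (4|31)=+1; sign (−1)^0·+1^1·+1^0 = +1.
(a,b)_7: α=1, u≡6; β=1, v≡5 (mod 7); (6|7)=-1, (5|7)=-1; sign (−1)^1·-1^1·-1^1 = -1.
(a,b)_2: α=6, β=3; u≡5, v≡7 (mod 8); ε(u)ε(v)=0·1, αω(v)=6·0, βω(u)=3·1; sum ≡ 1  ⇒  -1.
(a,b)_3: α=0, u≡2; β=-4, v≡1 (mod 3); (2|3)=-1, (1|3)=+1; sign (−1)^0·-1^-4·+1^0 = +1.
(a,b)_43: α=1, u≡26; β=1, v≡30 (mod 43); (26|43)=-1, (30|43)=-1; sign (−1)^1·-1^1·-1^1 = -1.
(a,b)_29: α=0, u≡24; β=1, v≡10 (mod 29); (24|29)=+1, (10|29)=-1; sign (−1)^0·+1^1·-1^0 = +1.
(a,b)_∞: sgn(5117)=+, sgn(541198)=+, so +1.
(a,b)_17: α=1, u≡11; β=2, v≡14 (mod 17); (11|17)=-1, (14|17)=-1; sign (−1)^0·-1^2·-1^1 = -1.
|Ram(5117, 541198)| = 4, even; anisotropic at {2, 7, 17, 43}.

[2, 7, 17, 43]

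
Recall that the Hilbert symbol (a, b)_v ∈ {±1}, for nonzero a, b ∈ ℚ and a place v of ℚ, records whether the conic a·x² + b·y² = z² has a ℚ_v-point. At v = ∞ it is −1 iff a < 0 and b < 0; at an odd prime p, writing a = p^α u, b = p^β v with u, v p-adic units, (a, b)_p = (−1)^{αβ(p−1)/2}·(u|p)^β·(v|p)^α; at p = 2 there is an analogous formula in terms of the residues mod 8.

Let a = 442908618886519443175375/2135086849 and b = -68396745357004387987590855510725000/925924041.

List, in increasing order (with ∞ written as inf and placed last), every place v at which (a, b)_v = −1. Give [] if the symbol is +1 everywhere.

[2, 13, 19, 37]

(a, b) ≡ (101935, -139490) mod (ℚ^×)²; places V = {2, 3, 5, 7, 11, 13, 19, 23, 29, 37, 41, ∞}.
(a,b)_2: α=0, β=3; u≡7, v≡7 (mod 8); ε(u)ε(v)=1·1, αω(v)=0·0, βω(u)=3·0; sum ≡ 1  ⇒  -1.
(a,b)_7: α=-4, u≡1; β=-4, v≡6 (mod 7); (1|7)=+1, (6|7)=-1; sign (−1)^0·+1^-4·-1^-4 = +1.
(a,b)_∞: sgn(101935)=+, sgn(-139490)=−, so +1.
(a,b)_13: α=4, u≡2; β=3, v≡8 (mod 13); (2|13)=-1, (8|13)=-1; sign (−1)^0·-1^3·-1^4 = -1.
(a,b)_3: α=0, u≡1; β=-6, v≡1 (mod 3); (1|3)=+1, (1|3)=+1; sign (−1)^0·+1^-6·+1^0 = +1.
(a,b)_37: α=3, u≡5; β=7, v≡11 (mod 37); (5|37)=-1, (11|37)=+1; sign (−1)^0·-1^7·+1^3 = -1.
(a,b)_41: α=-2, u≡8; β=0, v≡8 (mod 41); (8|41)=+1, (8|41)=+1; sign (−1)^0·+1^0·+1^-2 = +1.
(a,b)_23: α=-2, u≡10; β=-2, v≡19 (mod 23); (10|23)=-1, (19|23)=-1; sign (−1)^0·-1^-2·-1^-2 = +1.
(a,b)_29: α=3, u≡16; β=5, v≡1 (mod 29); (16|29)=+1, (1|29)=+1; sign (−1)^0·+1^5·+1^3 = +1.
(a,b)_11: α=4, u≡3; β=6, v≡1 (mod 11); (3|11)=+1, (1|11)=+1; sign (−1)^0·+1^6·+1^4 = +1.
(a,b)_19: α=3, u≡6; β=2, v≡13 (mod 19); (6|19)=+1, (13|19)=-1; sign (−1)^0·+1^2·-1^3 = -1.
(a,b)_5: α=3, u≡2; β=5, v≡3 (mod 5); (2|5)=-1, (3|5)=-1; sign (−1)^0·-1^5·-1^3 = +1.
|Ram(101935, -139490)| = 4, even; anisotropic at {2, 13, 19, 37}.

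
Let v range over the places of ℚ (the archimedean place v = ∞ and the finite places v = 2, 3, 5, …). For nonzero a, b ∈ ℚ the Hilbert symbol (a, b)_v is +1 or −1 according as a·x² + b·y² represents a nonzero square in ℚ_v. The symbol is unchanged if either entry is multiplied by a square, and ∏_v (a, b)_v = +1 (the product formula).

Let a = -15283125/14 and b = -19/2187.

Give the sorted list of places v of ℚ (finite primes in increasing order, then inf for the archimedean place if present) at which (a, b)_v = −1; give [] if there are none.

[3, 7, 13, inf]

(a, b) ≡ (-38038, -57) mod (ℚ^×)²; places V = {2, 3, 5, 7, 11, 13, 19, ∞}.
(a,b)_2: α=-1, β=0; u≡5, v≡7 (mod 8); ε(u)ε(v)=0·1, αω(v)=-1·0, βω(u)=0·1; sum ≡ 0  ⇒  +1.
(a,b)_13: α=1, u≡4; β=0, v≡11 (mod 13); (4|13)=+1, (11|13)=-1; sign (−1)^0·+1^0·-1^1 = -1.
(a,b)_7: α=-1, u≡5; β=0, v≡3 (mod 7); (5|7)=-1, (3|7)=-1; sign (−1)^0·-1^0·-1^-1 = -1.
(a,b)_∞: sgn(-38038)=−, sgn(-57)=−, so -1.
(a,b)_19: α=1, u≡2; β=1, v≡9 (mod 19); (2|19)=-1, (9|19)=+1; sign (−1)^1·-1^1·+1^1 = +1.
(a,b)_3: α=2, u≡2; β=-7, v≡2 (mod 3); (2|3)=-1, (2|3)=-1; sign (−1)^0·-1^-7·-1^2 = -1.
(a,b)_5: α=4, u≡3; β=0, v≡3 (mod 5); (3|5)=-1, (3|5)=-1; sign (−1)^0·-1^0·-1^4 = +1.
(a,b)_11: α=1, u≡8; β=0, v≡4 (mod 11); (8|11)=-1, (4|11)=+1; sign (−1)^0·-1^0·+1^1 = +1.
(-38038, -57 / ℚ) ramifies at {3, 7, 13, ∞}: a division algebra.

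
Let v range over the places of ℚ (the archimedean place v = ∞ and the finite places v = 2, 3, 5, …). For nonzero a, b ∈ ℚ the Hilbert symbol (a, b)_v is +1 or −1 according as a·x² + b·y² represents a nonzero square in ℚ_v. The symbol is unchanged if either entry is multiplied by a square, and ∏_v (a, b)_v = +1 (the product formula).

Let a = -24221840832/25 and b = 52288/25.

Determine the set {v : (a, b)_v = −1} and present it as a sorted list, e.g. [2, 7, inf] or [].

(a, b) ≡ (-7, 817) mod (ℚ^×)²; places V = {2, 3, 5, 7, 19, 43, ∞}.
(a,b)_2: α=6, β=6; u≡1, v≡1 (mod 8); ε(u)ε(v)=0·0, αω(v)=6·0, βω(u)=6·0; sum ≡ 0  ⇒  +1.
(a,b)_5: α=-2, u≡3; β=-2, v≡3 (mod 5); (3|5)=-1, (3|5)=-1; sign (−1)^0·-1^-2·-1^-2 = +1.
(a,b)_∞: sgn(-7)=−, sgn(817)=+, so +1.
(a,b)_3: α=4, u≡2; β=0, v≡1 (mod 3); (2|3)=-1, (1|3)=+1; sign (−1)^0·-1^0·+1^4 = +1.
(a,b)_43: α=2, u≡1; β=1, v≡28 (mod 43); (1|43)=+1, (28|43)=-1; sign (−1)^0·+1^1·-1^2 = +1.
(a,b)_19: α=2, u≡2; β=1, v≡9 (mod 19); (2|19)=-1, (9|19)=+1; sign (−1)^0·-1^1·+1^2 = -1.
(a,b)_7: α=1, u≡3; β=0, v≡3 (mod 7); (3|7)=-1, (3|7)=-1; sign (−1)^0·-1^0·-1^1 = -1.
(-7, 817 / ℚ) ramifies at {7, 19}: a division algebra.

[7, 19]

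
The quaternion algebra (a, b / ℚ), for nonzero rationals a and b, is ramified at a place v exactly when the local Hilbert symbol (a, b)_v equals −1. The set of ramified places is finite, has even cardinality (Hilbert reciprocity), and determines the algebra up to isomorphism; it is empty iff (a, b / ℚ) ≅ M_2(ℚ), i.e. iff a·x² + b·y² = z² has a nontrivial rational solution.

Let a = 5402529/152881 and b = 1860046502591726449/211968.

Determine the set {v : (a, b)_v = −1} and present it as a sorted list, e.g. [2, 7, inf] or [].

[13, 17, 19, 41]

(a, b) ≡ (41, 122749367) mod (ℚ^×)²; places V = {2, 3, 7, 11, 13, 17, 19, 23, 31, 41, ∞}.
(a,b)_31: α=0, u≡25; β=1, v≡22 (mod 31); (25|31)=+1, (22|31)=-1; sign (−1)^0·+1^1·-1^0 = +1.
(a,b)_23: α=-2, u≡1; β=-1, v≡4 (mod 23); (1|23)=+1, (4|23)=+1; sign (−1)^0·+1^-1·+1^-2 = +1.
(a,b)_13: α=0, u≡2; β=1, v≡5 (mod 13); (2|13)=-1, (5|13)=-1; sign (−1)^0·-1^1·-1^0 = -1.
(a,b)_41: α=1, u≡16; β=3, v≡28 (mod 41); (16|41)=+1, (28|41)=-1; sign (−1)^0·+1^3·-1^1 = -1.
(a,b)_17: α=-2, u≡7; β=3, v≡3 (mod 17); (7|17)=-1, (3|17)=-1; sign (−1)^0·-1^3·-1^-2 = -1.
(a,b)_∞: sgn(41)=+, sgn(122749367)=+, so +1.
(a,b)_2: α=0, β=-10; u≡1, v≡7 (mod 8); ε(u)ε(v)=0·1, αω(v)=0·0, βω(u)=-10·0; sum ≡ 0  ⇒  +1.
(a,b)_11: α=4, u≡2; β=4, v≡5 (mod 11); (2|11)=-1, (5|11)=+1; sign (−1)^0·-1^4·+1^4 = +1.
(a,b)_3: α=2, u≡2; β=-2, v≡2 (mod 3); (2|3)=-1, (2|3)=-1; sign (−1)^0·-1^-2·-1^2 = +1.
(a,b)_7: α=0, u≡6; β=2, v≡3 (mod 7); (6|7)=-1, (3|7)=-1; sign (−1)^0·-1^2·-1^0 = +1.
(a,b)_19: α=0, u≡18; β=1, v≡8 (mod 19); (18|19)=-1, (8|19)=-1; sign (−1)^0·-1^1·-1^0 = -1.
Ram(41, 122749367) = {13, 17, 19, 41}; no ℚ_13-point on the conic.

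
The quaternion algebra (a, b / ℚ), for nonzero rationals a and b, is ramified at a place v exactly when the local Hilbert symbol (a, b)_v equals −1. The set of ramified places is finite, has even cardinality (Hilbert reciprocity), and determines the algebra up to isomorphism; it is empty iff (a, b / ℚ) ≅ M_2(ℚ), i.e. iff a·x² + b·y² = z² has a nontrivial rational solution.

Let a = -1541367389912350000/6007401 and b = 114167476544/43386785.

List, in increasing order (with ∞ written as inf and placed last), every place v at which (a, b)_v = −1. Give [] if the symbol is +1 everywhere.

[13, 29]

Mod squares: a ≡ -58435, b ≡ 1885. Check v ∈ {∞, 2, 3, 5, 7, 11, 13, 19, 23, 29, 31, 43}.
v=13: a=13^1·(≡4), b=13^-1·(≡8) mod 13; (4|13)=+1, (8|13)=-1; (−1)^{1·-1·6}·(+1)^-1·(-1)^1 = -1.
v=23: a=23^2·(≡3), b=23^2·(≡20) mod 23; (3|23)=+1, (20|23)=-1; (−1)^{2·2·11}·(+1)^2·(-1)^2 = +1.
v=∞: -58435 < 0 and 1885 > 0  ⇒  (a,b)_∞ = +1.
v=31: a=31^1·(≡23), b=31^2·(≡18) mod 31; (23|31)=-1, (18|31)=+1; (−1)^{1·2·15}·(-1)^2·(+1)^1 = +1.
v=19: a=19^-2·(≡4), b=19^-2·(≡17) mod 19; (4|19)=+1, (17|19)=+1; (−1)^{-2·-2·9}·(+1)^-2·(+1)^-2 = +1.
v=11: a=11^2·(≡6), b=11^2·(≡5) mod 11; (6|11)=-1, (5|11)=+1; (−1)^{2·2·5}·(-1)^2·(+1)^2 = +1.
v=3: a=3^-2·(≡2), b=3^0·(≡1) mod 3; (2|3)=-1, (1|3)=+1; (−1)^{-2·0·1}·(-1)^0·(+1)^-2 = +1.
v=29: a=29^3·(≡18), b=29^1·(≡28) mod 29; (18|29)=-1, (28|29)=+1; (−1)^{3·1·14}·(-1)^1·(+1)^3 = -1.
v=2: v_2(a)=4, v_2(b)=6; units ≡ 5, 5 (mod 8); ε·ε+αω+βω = 0·0+4·1+6·1 ≡ 0  ⇒  (a,b)_2 = +1.
v=7: a=7^2·(≡4), b=7^0·(≡2) mod 7; (4|7)=+1, (2|7)=+1; (−1)^{2·0·3}·(+1)^0·(+1)^2 = +1.
v=5: a=5^5·(≡3), b=5^-1·(≡2) mod 5; (3|5)=-1, (2|5)=-1; (−1)^{5·-1·2}·(-1)^-1·(-1)^5 = +1.
v=43: a=43^-2·(≡19), b=43^-2·(≡23) mod 43; (19|43)=-1, (23|43)=+1; (−1)^{-2·-2·21}·(-1)^-2·(+1)^-2 = +1.
Ram(-58435, 1885) = {13, 29}; no ℚ_13-point on the conic.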